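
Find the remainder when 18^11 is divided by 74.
54

Use repeated squaring. Binary(11) = 1011. Walk through the bits of the exponent 11 left-to-right: at each bit after the leading one, square the running value, then multiply by 18 if the bit is 1 (always reducing mod 74):
  bit 1 = 1 (leading): start with 18.
  bit 2 = 0: square 18^2 = 324 ≡ 28 (mod 74).
  bit 3 = 1: square 28^2 = 784 ≡ 44; bit is 1, so multiply 44·18 = 792 ≡ 52 (mod 74).
  bit 4 = 1: square 52^2 = 2704 ≡ 40; bit is 1, so multiply 40·18 = 720 ≡ 54 (mod 74).
Final value: 18^11 ≡ 54 (mod 74).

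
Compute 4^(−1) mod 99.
4^(−1) ≡ 25 (mod 99)

Apply the extended Euclidean algorithm to (99, 4), tracking rows (r, s, t) with s·99 + t·4 = r. Each division r_prev = q·r_cur + r_new produces the new row as (previous row) − q·(current row):
  row A: (99, 1, 0)   [1·99 + 0·4 = 99]
  row B: (4, 0, 1)   [0·99 + 1·4 = 4]
  99 = 24·4 + 3   → row C = row A − 24·row B = (3, 1, −24)   [check: 1·99 − 24·4 = 3]
  4 = 1·3 + 1   → row D = row B − 1·row C = (1, −1, 25)   [check: −1·99 + 25·4 = 1]
  3 = 3·1 + 0   → remainder 0, stop. gcd = 1 (last nonzero row D).
The gcd is 1, so 4 is invertible mod 99. The last nonzero row gives −1·99 + 25·4 = 1, so t = 25. So 4^(−1) ≡ 25 (mod 99). Verify: 4 · 25 = 100 ≡ 1 (mod 99). ✓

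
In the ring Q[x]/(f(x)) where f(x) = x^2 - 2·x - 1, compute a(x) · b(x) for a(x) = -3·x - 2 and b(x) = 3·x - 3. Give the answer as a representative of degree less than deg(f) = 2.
a · b ≡ -15·x - 3 (mod f(x))

First multiply in Q[x] without reducing: a · b = -9·x^2 + 3·x + 6. Now divide by f(x) = x^2 - 2·x - 1, eliminating the leading term at each step:
  leading term -9·x^2: subtract (-9)·f(x) = -9·x^2 + 18·x + 9, leaving -15·x - 3
The degree is now < 2, so this is the remainder. Hence a · b ≡ -15·x - 3 in Q[x]/(f).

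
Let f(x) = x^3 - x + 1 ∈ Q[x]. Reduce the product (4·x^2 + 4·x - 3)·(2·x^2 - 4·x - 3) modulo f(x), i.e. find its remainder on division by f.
First multiply in Q[x] without reducing: a · b = 8·x^4 - 8·x^3 - 34·x^2 + 9. Now divide by f(x) = x^3 - x + 1, eliminating the leading term at each step:
  leading term 8·x^4: subtract (8·x)·f(x) = 8·x^4 - 8·x^2 + 8·x, leaving -8·x^3 - 26·x^2 - 8·x + 9
  leading term -8·x^3: subtract (-8)·f(x) = -8·x^3 + 8·x - 8, leaving -26·x^2 - 16·x + 17
The degree is now < 3, so this is the remainder. Hence a · b ≡ -26·x^2 - 16·x + 17 in Q[x]/(f).

Final answer: a · b ≡ -26·x^2 - 16·x + 17 (mod f(x))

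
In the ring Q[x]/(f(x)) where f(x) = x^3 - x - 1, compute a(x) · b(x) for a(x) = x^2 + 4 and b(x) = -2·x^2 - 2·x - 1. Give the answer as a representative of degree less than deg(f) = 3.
First multiply in Q[x] without reducing: a · b = -2·x^4 - 2·x^3 - 9·x^2 - 8·x - 4. Now divide by f(x) = x^3 - x - 1, eliminating the leading term at each step:
  leading term -2·x^4: subtract (-2·x)·f(x) = -2·x^4 + 2·x^2 + 2·x, leaving -2·x^3 - 11·x^2 - 10·x - 4
  leading term -2·x^3: subtract (-2)·f(x) = -2·x^3 + 2·x + 2, leaving -11·x^2 - 12·x - 6
The degree is now < 3, so this is the remainder. Hence a · b ≡ -11·x^2 - 12·x - 6 in Q[x]/(f).

Final answer: a · b ≡ -11·x^2 - 12·x - 6 (mod f(x))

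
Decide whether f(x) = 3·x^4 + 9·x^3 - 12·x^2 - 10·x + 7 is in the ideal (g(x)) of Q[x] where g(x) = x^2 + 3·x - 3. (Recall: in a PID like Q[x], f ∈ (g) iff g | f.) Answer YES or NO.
NO

In Q[x] the ideal (g) consists of all multiples of g, so f ∈ (g) iff g | f, i.e. iff the remainder of f on division by g is 0. Divide f by g (g is monic, so eliminate the leading term of the running remainder at each step):
  leading term 3·x^4: subtract (3·x^2)·g(x) = 3·x^4 + 9·x^3 - 9·x^2, leaving -3·x^2 - 10·x + 7
  leading term -3·x^2: subtract (-3)·g(x) = -3·x^2 - 9·x + 9, leaving -x - 2
The remainder r(x) = -x - 2 ≠ 0 (and deg r < deg g), so g ∤ f, i.e. f ∉ (g).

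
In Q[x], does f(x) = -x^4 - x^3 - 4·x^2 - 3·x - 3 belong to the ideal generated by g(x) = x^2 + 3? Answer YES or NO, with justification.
YES

In Q[x] the ideal (g) consists of all multiples of g, so f ∈ (g) iff g | f, i.e. iff the remainder of f on division by g is 0. Divide f by g (g is monic, so eliminate the leading term of the running remainder at each step):
  leading term -x^4: subtract (-x^2)·g(x) = -x^4 - 3·x^2, leaving -x^3 - x^2 - 3·x - 3
  leading term -x^3: subtract (-x)·g(x) = -x^3 - 3·x, leaving -x^2 - 3
  leading term -x^2: subtract (-1)·g(x) = -x^2 - 3, leaving 0
The remainder is 0, so f(x) = g(x) · h(x) with h(x) = -x^2 - x - 1. Hence g | f, i.e. f ∈ (g).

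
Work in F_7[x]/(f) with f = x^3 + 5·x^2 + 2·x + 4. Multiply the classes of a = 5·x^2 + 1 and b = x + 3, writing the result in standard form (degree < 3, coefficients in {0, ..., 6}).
a · b ≡ 4·x^2 + 5·x + 4 (mod f(x))

Multiply as integer polynomials: a · b = 5·x^3 + 15·x^2 + x + 3. Reducing coefficients mod 7: a · b ≡ 5·x^3 + x^2 + x + 3. Now divide by f(x) = x^3 + 5·x^2 + 2·x + 4 in F_7[x], eliminating the leading term at each step:
  leading term 5·x^3: subtract (5)·f(x) = 5·x^3 + 4·x^2 + 3·x + 6, leaving 4·x^2 + 5·x + 4 (coefficients mod 7)
The degree is now < 3, so this is the remainder. Hence a · b ≡ 4·x^2 + 5·x + 4 in F_7[x]/(f).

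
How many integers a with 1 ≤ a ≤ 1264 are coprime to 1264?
624

The number of a ∈ {1, ..., 1264} with gcd(a, 1264) = 1 is by definition Euler's totient φ(1264). φ is multiplicative, with φ(p^e) = p^e − p^(e−1). Factorise 1264 = 2^4 · 79. Then
  φ(1264) = (2^4 − 2^3) · (79 − 1) = 8 · 78 = 624.
So there are 624 such integers.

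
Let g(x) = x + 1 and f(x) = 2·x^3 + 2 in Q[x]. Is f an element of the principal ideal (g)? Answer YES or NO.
YES

In Q[x] the ideal (g) consists of all multiples of g, so f ∈ (g) iff g | f, i.e. iff the remainder of f on division by g is 0. Divide f by g (g is monic, so eliminate the leading term of the running remainder at each step):
  leading term 2·x^3: subtract (2·x^2)·g(x) = 2·x^3 + 2·x^2, leaving 2 - 2·x^2
  leading term -2·x^2: subtract (-2·x)·g(x) = -2·x^2 - 2·x, leaving 2·x + 2
  leading term 2·x: subtract (2)·g(x) = 2·x + 2, leaving 0
The remainder is 0, so f(x) = g(x) · h(x) with h(x) = 2·x^2 - 2·x + 2. Hence g | f, i.e. f ∈ (g).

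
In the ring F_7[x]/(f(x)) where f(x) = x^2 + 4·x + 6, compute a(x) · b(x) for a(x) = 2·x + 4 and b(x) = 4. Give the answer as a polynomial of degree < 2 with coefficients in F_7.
a · b ≡ x + 2 (mod f(x))

Multiply as integer polynomials: a · b = 8·x + 16. Reducing coefficients mod 7: a · b ≡ x + 2. This already has degree < 2, so no reduction by f is needed. Hence a · b ≡ x + 2 in F_7[x]/(f).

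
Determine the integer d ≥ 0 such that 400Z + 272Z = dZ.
(400, 272) = (16); d = 16

In the PID Z, (a, b) is generated by gcd(a, b). Compute gcd(400, 272) with the extended Euclidean algorithm, tracking rows (r, s, t) with s·400 + t·272 = r:
  row A: (400, 1, 0)   [1·400 + 0·272 = 400]
  row B: (272, 0, 1)   [0·400 + 1·272 = 272]
  400 = 1·272 + 128   → row C = row A − 1·row B = (128, 1, −1)   [check: 1·400 − 1·272 = 128]
  272 = 2·128 + 16   → row D = row B − 2·row C = (16, −2, 3)   [check: −2·400 + 3·272 = 16]
  128 = 8·16 + 0   → remainder 0, stop. gcd = 16 (last nonzero row D).
So gcd(400, 272) = 16, with Bézout identity −2·400 + 3·272 = 16. Containment (⊇): the Bézout identity exhibits 16 as an element of (400, 272), giving (16) ⊆ (400, 272). Containment (⊆): since 16 | 400 and 16 | 272 (400 = 16·25, 272 = 16·17), every Z-linear combination of 400 and 272 is divisible by 16, so (400, 272) ⊆ (16). Therefore (400, 272) = (16), d = 16.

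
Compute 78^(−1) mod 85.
78^(−1) ≡ 12 (mod 85)

Apply the extended Euclidean algorithm to (85, 78), tracking rows (r, s, t) with s·85 + t·78 = r. Each division r_prev = q·r_cur + r_new produces the new row as (previous row) − q·(current row):
  row A: (85, 1, 0)   [1·85 + 0·78 = 85]
  row B: (78, 0, 1)   [0·85 + 1·78 = 78]
  85 = 1·78 + 7   → row C = row A − 1·row B = (7, 1, −1)   [check: 1·85 − 1·78 = 7]
  78 = 11·7 + 1   → row D = row B − 11·row C = (1, −11, 12)   [check: −11·85 + 12·78 = 1]
  7 = 7·1 + 0   → remainder 0, stop. gcd = 1 (last nonzero row D).
The gcd is 1, so 78 is invertible mod 85. The last nonzero row gives −11·85 + 12·78 = 1, so t = 12. So 78^(−1) ≡ 12 (mod 85). Verify: 78 · 12 = 936 ≡ 1 (mod 85). ✓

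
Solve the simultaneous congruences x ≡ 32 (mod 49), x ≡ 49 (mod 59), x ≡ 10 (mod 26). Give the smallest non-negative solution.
x ≡ 816 (mod 75166); the representative in [0, 75166) is 816

The moduli 49, 59, 26 are pairwise coprime, so by the CRT there is a unique solution mod 49·59·26 = 75166.
Solve by successive substitution. Start with x ≡ 32 (mod 49).
  Combine with x ≡ 49 (mod 59): write x = 32 + 49·t and require 32 + 49·t ≡ 49 (mod 59), i.e. 49·t ≡ 49 − 32 ≡ 17 (mod 59). Since 49^(−1) ≡ 53 (mod 59), t ≡ 53·17 ≡ 16 (mod 59). So x ≡ 32 + 49·16 = 816 (mod 2891).
  Combine with x ≡ 10 (mod 26): write x = 816 + 2891·t and require 816 + 2891·t ≡ 10 (mod 26), i.e. 2891·t ≡ 10 − 816 ≡ 0 (mod 26). Since 2891^(−1) ≡ 21 (mod 26) (2891 ≡ 5 (mod 26)), t ≡ 21·0 ≡ 0 (mod 26). So x ≡ 816 + 2891·0 = 816 (mod 75166).
Unique solution in [0, 75166): x = 816.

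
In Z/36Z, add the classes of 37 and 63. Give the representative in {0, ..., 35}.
Reduce the summands first: 37 ≡ 1, 63 ≡ 27 (mod 36), so 37 + 63 ≡ 1 + 27 (mod 36). 1 + 27 = 28; 28 = 0·36 + 28, so (37 + 63) mod 36 = 28.

Final answer: 28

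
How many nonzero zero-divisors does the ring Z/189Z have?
Z/189Z has 80 nonzero zero-divisors

In Z/189Z each nonzero element is either a unit (gcd with 189 is 1) or a zero-divisor (gcd > 1). The number of units is φ(189): factorise 189 = 3^3 · 7, so φ(189) = (3^3 − 3^2) · (7 − 1) = 18 · 6 = 108. The nonzero elements number 189 − 1 = 188. Hence the nonzero zero-divisors number 188 − 108 = 80.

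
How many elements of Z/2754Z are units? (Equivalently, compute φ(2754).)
Z/2754Z has φ(2754) = 864 units

An element a ∈ Z/2754Z is a unit iff gcd(a, 2754) = 1, so the number of units is φ(2754). φ is multiplicative, with φ(p^e) = p^e − p^(e−1). Factorise 2754 = 2 · 3^4 · 17. Then
  φ(2754) = (2 − 1) · (3^4 − 3^3) · (17 − 1) = 1 · 54 · 16 = 864.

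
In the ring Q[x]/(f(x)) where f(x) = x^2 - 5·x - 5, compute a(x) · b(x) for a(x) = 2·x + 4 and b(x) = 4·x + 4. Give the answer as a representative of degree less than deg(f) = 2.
a · b ≡ 64·x + 56 (mod f(x))

First multiply in Q[x] without reducing: a · b = 8·x^2 + 24·x + 16. Now divide by f(x) = x^2 - 5·x - 5, eliminating the leading term at each step:
  leading term 8·x^2: subtract (8)·f(x) = 8·x^2 - 40·x - 40, leaving 64·x + 56
The degree is now < 2, so this is the remainder. Hence a · b ≡ 64·x + 56 in Q[x]/(f).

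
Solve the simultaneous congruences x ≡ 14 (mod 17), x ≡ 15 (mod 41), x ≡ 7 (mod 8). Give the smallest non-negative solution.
x ≡ 3295 (mod 5576); the representative in [0, 5576) is 3295

The moduli 17, 41, 8 are pairwise coprime, so by the CRT there is a unique solution mod 17·41·8 = 5576.
Solve by successive substitution. Start with x ≡ 14 (mod 17).
  Combine with x ≡ 15 (mod 41): write x = 14 + 17·t and require 14 + 17·t ≡ 15 (mod 41), i.e. 17·t ≡ 15 − 14 ≡ 1 (mod 41). Since 17^(−1) ≡ 29 (mod 41), t ≡ 29·1 ≡ 29 (mod 41). So x ≡ 14 + 17·29 = 507 (mod 697).
  Combine with x ≡ 7 (mod 8): write x = 507 + 697·t and require 507 + 697·t ≡ 7 (mod 8), i.e. 697·t ≡ 7 − 507 ≡ 4 (mod 8). Since 697^(−1) ≡ 1 (mod 8) (697 ≡ 1 (mod 8)), t ≡ 1·4 ≡ 4 (mod 8). So x ≡ 507 + 697·4 = 3295 (mod 5576).
Unique solution in [0, 5576): x = 3295.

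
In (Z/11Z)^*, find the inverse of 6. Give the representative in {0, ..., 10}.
Apply the extended Euclidean algorithm to (11, 6), tracking rows (r, s, t) with s·11 + t·6 = r. Each division r_prev = q·r_cur + r_new produces the new row as (previous row) − q·(current row):
  row A: (11, 1, 0)   [1·11 + 0·6 = 11]
  row B: (6, 0, 1)   [0·11 + 1·6 = 6]
  11 = 1·6 + 5   → row C = row A − 1·row B = (5, 1, −1)   [check: 1·11 − 1·6 = 5]
  6 = 1·5 + 1   → row D = row B − 1·row C = (1, −1, 2)   [check: −1·11 + 2·6 = 1]
  5 = 5·1 + 0   → remainder 0, stop. gcd = 1 (last nonzero row D).
The gcd is 1, so 6 is invertible mod 11. The last nonzero row gives −1·11 + 2·6 = 1, so t = 2. So 6^(−1) ≡ 2 (mod 11). Verify: 6 · 2 = 12 ≡ 1 (mod 11). ✓

Final answer: 6^(−1) ≡ 2 (mod 11)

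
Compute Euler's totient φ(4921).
φ is multiplicative, with φ(p^e) = p^e − p^(e−1). Factorise 4921 = 7 · 19 · 37. Then
  φ(4921) = (7 − 1) · (19 − 1) · (37 − 1) = 6 · 18 · 36 = 3888.

Final answer: φ(4921) = 3888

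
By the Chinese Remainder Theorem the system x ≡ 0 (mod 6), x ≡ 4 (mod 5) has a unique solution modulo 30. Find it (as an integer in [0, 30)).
The moduli 6, 5 are pairwise coprime, so by the CRT there is a unique solution mod 6·5 = 30.
Solve by successive substitution. Start with x ≡ 0 (mod 6).
  Combine with x ≡ 4 (mod 5): write x = 6·t and require 6·t ≡ 4 (mod 5). Since 6^(−1) ≡ 1 (mod 5) (6 ≡ 1 (mod 5)), t ≡ 1·4 ≡ 4 (mod 5). So x ≡ 6·4 = 24 (mod 30).
Unique solution in [0, 30): x = 24.

Final answer: x ≡ 24 (mod 30); the representative in [0, 30) is 24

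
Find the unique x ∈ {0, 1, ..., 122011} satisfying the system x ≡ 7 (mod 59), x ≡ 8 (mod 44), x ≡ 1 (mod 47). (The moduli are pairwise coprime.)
x ≡ 23548 (mod 122012); the representative in [0, 122012) is 23548

The moduli 59, 44, 47 are pairwise coprime, so by the CRT there is a unique solution mod 59·44·47 = 122012.
Solve by successive substitution. Start with x ≡ 7 (mod 59).
  Combine with x ≡ 8 (mod 44): write x = 7 + 59·t and require 7 + 59·t ≡ 8 (mod 44), i.e. 59·t ≡ 8 − 7 ≡ 1 (mod 44). Since 59^(−1) ≡ 3 (mod 44) (59 ≡ 15 (mod 44)), t ≡ 3·1 ≡ 3 (mod 44). So x ≡ 7 + 59·3 = 184 (mod 2596).
  Combine with x ≡ 1 (mod 47): write x = 184 + 2596·t and require 184 + 2596·t ≡ 1 (mod 47), i.e. 2596·t ≡ 1 − 184 ≡ 5 (mod 47). Since 2596^(−1) ≡ 30 (mod 47) (2596 ≡ 11 (mod 47)), t ≡ 30·5 ≡ 9 (mod 47). So x ≡ 184 + 2596·9 = 23548 (mod 122012).
Unique solution in [0, 122012): x = 23548.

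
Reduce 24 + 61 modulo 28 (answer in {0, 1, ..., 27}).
1

Reduce the summands first: 61 ≡ 5 (mod 28), so 24 + 61 ≡ 24 + 5 (mod 28). 24 + 5 = 29; 29 = 1·28 + 1, so (24 + 61) mod 28 = 1.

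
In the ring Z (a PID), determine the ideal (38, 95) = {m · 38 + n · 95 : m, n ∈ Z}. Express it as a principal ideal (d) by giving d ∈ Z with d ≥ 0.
(38, 95) = (19); d = 19

In the PID Z, (a, b) is generated by gcd(a, b). Compute gcd(95, 38) with the extended Euclidean algorithm, tracking rows (r, s, t) with s·95 + t·38 = r:
  row A: (95, 1, 0)   [1·95 + 0·38 = 95]
  row B: (38, 0, 1)   [0·95 + 1·38 = 38]
  95 = 2·38 + 19   → row C = row A − 2·row B = (19, 1, −2)   [check: 1·95 − 2·38 = 19]
  38 = 2·19 + 0   → remainder 0, stop. gcd = 19 (last nonzero row C).
So gcd(38, 95) = 19, with Bézout identity 1·95 − 2·38 = 19. Containment (⊇): the Bézout identity exhibits 19 as an element of (38, 95), giving (19) ⊆ (38, 95). Containment (⊆): since 19 | 38 and 19 | 95 (38 = 19·2, 95 = 19·5), every Z-linear combination of 38 and 95 is divisible by 19, so (38, 95) ⊆ (19). Therefore (38, 95) = (19), d = 19.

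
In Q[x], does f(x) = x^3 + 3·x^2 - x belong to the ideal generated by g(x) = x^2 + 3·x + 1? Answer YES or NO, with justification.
In Q[x] the ideal (g) consists of all multiples of g, so f ∈ (g) iff g | f, i.e. iff the remainder of f on division by g is 0. Divide f by g (g is monic, so eliminate the leading term of the running remainder at each step):
  leading term x^3: subtract (x)·g(x) = x^3 + 3·x^2 + x, leaving -2·x
The remainder r(x) = -2·x ≠ 0 (and deg r < deg g), so g ∤ f, i.e. f ∉ (g).

Final answer: NO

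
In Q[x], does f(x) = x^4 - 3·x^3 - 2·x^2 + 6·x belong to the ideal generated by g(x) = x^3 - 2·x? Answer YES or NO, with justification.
YES

In Q[x] the ideal (g) consists of all multiples of g, so f ∈ (g) iff g | f, i.e. iff the remainder of f on division by g is 0. Divide f by g (g is monic, so eliminate the leading term of the running remainder at each step):
  leading term x^4: subtract (x)·g(x) = x^4 - 2·x^2, leaving -3·x^3 + 6·x
  leading term -3·x^3: subtract (-3)·g(x) = -3·x^3 + 6·x, leaving 0
The remainder is 0, so f(x) = g(x) · h(x) with h(x) = x - 3. Hence g | f, i.e. f ∈ (g).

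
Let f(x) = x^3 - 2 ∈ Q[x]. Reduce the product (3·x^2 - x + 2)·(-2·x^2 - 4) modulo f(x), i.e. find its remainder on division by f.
First multiply in Q[x] without reducing: a · b = -6·x^4 + 2·x^3 - 16·x^2 + 4·x - 8. Now divide by f(x) = x^3 - 2, eliminating the leading term at each step:
  leading term -6·x^4: subtract (-6·x)·f(x) = -6·x^4 + 12·x, leaving 2·x^3 - 16·x^2 - 8·x - 8
  leading term 2·x^3: subtract (2)·f(x) = 2·x^3 - 4, leaving -16·x^2 - 8·x - 4
The degree is now < 3, so this is the remainder. Hence a · b ≡ -16·x^2 - 8·x - 4 in Q[x]/(f).

Final answer: a · b ≡ -16·x^2 - 8·x - 4 (mod f(x))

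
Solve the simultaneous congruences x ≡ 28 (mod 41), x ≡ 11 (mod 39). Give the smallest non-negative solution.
x ≡ 479 (mod 1599); the representative in [0, 1599) is 479

The moduli 41, 39 are pairwise coprime, so by the CRT there is a unique solution mod 41·39 = 1599.
Solve by successive substitution. Start with x ≡ 28 (mod 41).
  Combine with x ≡ 11 (mod 39): write x = 28 + 41·t and require 28 + 41·t ≡ 11 (mod 39), i.e. 41·t ≡ 11 − 28 ≡ 22 (mod 39). Since 41^(−1) ≡ 20 (mod 39) (41 ≡ 2 (mod 39)), t ≡ 20·22 ≡ 11 (mod 39). So x ≡ 28 + 41·11 = 479 (mod 1599).
Unique solution in [0, 1599): x = 479.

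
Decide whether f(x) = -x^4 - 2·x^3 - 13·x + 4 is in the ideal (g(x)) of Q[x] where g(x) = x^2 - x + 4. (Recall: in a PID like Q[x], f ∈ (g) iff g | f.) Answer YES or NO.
In Q[x] the ideal (g) consists of all multiples of g, so f ∈ (g) iff g | f, i.e. iff the remainder of f on division by g is 0. Divide f by g (g is monic, so eliminate the leading term of the running remainder at each step):
  leading term -x^4: subtract (-x^2)·g(x) = -x^4 + x^3 - 4·x^2, leaving -3·x^3 + 4·x^2 - 13·x + 4
  leading term -3·x^3: subtract (-3·x)·g(x) = -3·x^3 + 3·x^2 - 12·x, leaving x^2 - x + 4
  leading term x^2: subtract (1)·g(x) = x^2 - x + 4, leaving 0
The remainder is 0, so f(x) = g(x) · h(x) with h(x) = -x^2 - 3·x + 1. Hence g | f, i.e. f ∈ (g).

Final answer: YES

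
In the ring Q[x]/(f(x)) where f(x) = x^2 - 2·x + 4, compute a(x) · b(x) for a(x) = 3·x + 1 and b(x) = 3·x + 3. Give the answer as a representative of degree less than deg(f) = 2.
a · b ≡ 30·x - 33 (mod f(x))

First multiply in Q[x] without reducing: a · b = 9·x^2 + 12·x + 3. Now divide by f(x) = x^2 - 2·x + 4, eliminating the leading term at each step:
  leading term 9·x^2: subtract (9)·f(x) = 9·x^2 - 18·x + 36, leaving 30·x - 33
The degree is now < 2, so this is the remainder. Hence a · b ≡ 30·x - 33 in Q[x]/(f).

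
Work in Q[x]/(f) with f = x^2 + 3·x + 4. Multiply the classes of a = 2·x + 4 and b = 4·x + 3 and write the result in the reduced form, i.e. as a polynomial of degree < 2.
a · b ≡ -2·x - 20 (mod f(x))

First multiply in Q[x] without reducing: a · b = 8·x^2 + 22·x + 12. Now divide by f(x) = x^2 + 3·x + 4, eliminating the leading term at each step:
  leading term 8·x^2: subtract (8)·f(x) = 8·x^2 + 24·x + 32, leaving -2·x - 20
The degree is now < 2, so this is the remainder. Hence a · b ≡ -2·x - 20 in Q[x]/(f).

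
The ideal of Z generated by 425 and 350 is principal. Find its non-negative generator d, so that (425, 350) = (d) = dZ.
In the PID Z, (a, b) is generated by gcd(a, b). Compute gcd(425, 350) with the extended Euclidean algorithm, tracking rows (r, s, t) with s·425 + t·350 = r:
  row A: (425, 1, 0)   [1·425 + 0·350 = 425]
  row B: (350, 0, 1)   [0·425 + 1·350 = 350]
  425 = 1·350 + 75   → row C = row A − 1·row B = (75, 1, −1)   [check: 1·425 − 1·350 = 75]
  350 = 4·75 + 50   → row D = row B − 4·row C = (50, −4, 5)   [check: −4·425 + 5·350 = 50]
  75 = 1·50 + 25   → row E = row C − 1·row D = (25, 5, −6)   [check: 5·425 − 6·350 = 25]
  50 = 2·25 + 0   → remainder 0, stop. gcd = 25 (last nonzero row E).
So gcd(425, 350) = 25, with Bézout identity 5·425 − 6·350 = 25. Containment (⊇): the Bézout identity exhibits 25 as an element of (425, 350), giving (25) ⊆ (425, 350). Containment (⊆): since 25 | 425 and 25 | 350 (425 = 25·17, 350 = 25·14), every Z-linear combination of 425 and 350 is divisible by 25, so (425, 350) ⊆ (25). Therefore (425, 350) = (25), d = 25.

Final answer: (425, 350) = (25); d = 25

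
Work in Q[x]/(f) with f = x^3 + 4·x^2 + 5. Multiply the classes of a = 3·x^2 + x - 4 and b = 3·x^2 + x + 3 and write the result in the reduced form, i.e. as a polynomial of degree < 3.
a · b ≡ 118·x^2 - 46·x + 138 (mod f(x))

First multiply in Q[x] without reducing: a · b = 9·x^4 + 6·x^3 - 2·x^2 - x - 12. Now divide by f(x) = x^3 + 4·x^2 + 5, eliminating the leading term at each step:
  leading term 9·x^4: subtract (9·x)·f(x) = 9·x^4 + 36·x^3 + 45·x, leaving -30·x^3 - 2·x^2 - 46·x - 12
  leading term -30·x^3: subtract (-30)·f(x) = -30·x^3 - 120·x^2 - 150, leaving 118·x^2 - 46·x + 138
The degree is now < 3, so this is the remainder. Hence a · b ≡ 118·x^2 - 46·x + 138 in Q[x]/(f).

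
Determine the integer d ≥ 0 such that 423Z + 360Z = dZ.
In the PID Z, (a, b) is generated by gcd(a, b). Compute gcd(423, 360) with the extended Euclidean algorithm, tracking rows (r, s, t) with s·423 + t·360 = r:
  row A: (423, 1, 0)   [1·423 + 0·360 = 423]
  row B: (360, 0, 1)   [0·423 + 1·360 = 360]
  423 = 1·360 + 63   → row C = row A − 1·row B = (63, 1, −1)   [check: 1·423 − 1·360 = 63]
  360 = 5·63 + 45   → row D = row B − 5·row C = (45, −5, 6)   [check: −5·423 + 6·360 = 45]
  63 = 1·45 + 18   → row E = row C − 1·row D = (18, 6, −7)   [check: 6·423 − 7·360 = 18]
  45 = 2·18 + 9   → row F = row D − 2·row E = (9, −17, 20)   [check: −17·423 + 20·360 = 9]
  18 = 2·9 + 0   → remainder 0, stop. gcd = 9 (last nonzero row F).
So gcd(423, 360) = 9, with Bézout identity −17·423 + 20·360 = 9. Containment (⊇): the Bézout identity exhibits 9 as an element of (423, 360), giving (9) ⊆ (423, 360). Containment (⊆): since 9 | 423 and 9 | 360 (423 = 9·47, 360 = 9·40), every Z-linear combination of 423 and 360 is divisible by 9, so (423, 360) ⊆ (9). Therefore (423, 360) = (9), d = 9.

Final answer: (423, 360) = (9); d = 9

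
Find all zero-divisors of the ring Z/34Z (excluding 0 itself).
nonzero zero-divisors of Z/34Z = {2, 4, 6, 8, 10, 12, 14, 16, 17, 18, 20, 22, 24, 26, 28, 30, 32}

An element a ∈ Z/34Z (with a ≠ 0) is a zero-divisor iff gcd(a, 34) > 1 (because a is a unit precisely when gcd(a, n) = 1, and in Z/nZ every nonzero, non-unit element is a zero-divisor). Scan a = 1, ..., 33 and keep those with gcd(a, 34) > 1:
  gcd(2, 34) = 2, gcd(4, 34) = 2, gcd(6, 34) = 2, gcd(8, 34) = 2, gcd(10, 34) = 2, gcd(12, 34) = 2, gcd(14, 34) = 2, gcd(16, 34) = 2, gcd(17, 34) = 17, gcd(18, 34) = 2, gcd(20, 34) = 2, gcd(22, 34) = 2, gcd(24, 34) = 2, gcd(26, 34) = 2, gcd(28, 34) = 2, gcd(30, 34) = 2, gcd(32, 34) = 2.
All other a ∈ {1, ..., 33} have gcd(a, 34) = 1 and are units. So the nonzero zero-divisors are exactly the 17 values of a appearing in this scan.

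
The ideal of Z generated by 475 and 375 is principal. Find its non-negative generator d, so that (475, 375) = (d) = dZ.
In the PID Z, (a, b) is generated by gcd(a, b). Compute gcd(475, 375) with the extended Euclidean algorithm, tracking rows (r, s, t) with s·475 + t·375 = r:
  row A: (475, 1, 0)   [1·475 + 0·375 = 475]
  row B: (375, 0, 1)   [0·475 + 1·375 = 375]
  475 = 1·375 + 100   → row C = row A − 1·row B = (100, 1, −1)   [check: 1·475 − 1·375 = 100]
  375 = 3·100 + 75   → row D = row B − 3·row C = (75, −3, 4)   [check: −3·475 + 4·375 = 75]
  100 = 1·75 + 25   → row E = row C − 1·row D = (25, 4, −5)   [check: 4·475 − 5·375 = 25]
  75 = 3·25 + 0   → remainder 0, stop. gcd = 25 (last nonzero row E).
So gcd(475, 375) = 25, with Bézout identity 4·475 − 5·375 = 25. Containment (⊇): the Bézout identity exhibits 25 as an element of (475, 375), giving (25) ⊆ (475, 375). Containment (⊆): since 25 | 475 and 25 | 375 (475 = 25·19, 375 = 25·15), every Z-linear combination of 475 and 375 is divisible by 25, so (475, 375) ⊆ (25). Therefore (475, 375) = (25), d = 25.

Final answer: (475, 375) = (25); d = 25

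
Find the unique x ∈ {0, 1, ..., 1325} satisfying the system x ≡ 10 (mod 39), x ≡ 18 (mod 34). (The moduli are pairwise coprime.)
x ≡ 868 (mod 1326); the representative in [0, 1326) is 868

The moduli 39, 34 are pairwise coprime, so by the CRT there is a unique solution mod 39·34 = 1326.
Solve by successive substitution. Start with x ≡ 10 (mod 39).
  Combine with x ≡ 18 (mod 34): write x = 10 + 39·t and require 10 + 39·t ≡ 18 (mod 34), i.e. 39·t ≡ 18 − 10 ≡ 8 (mod 34). Since 39^(−1) ≡ 7 (mod 34) (39 ≡ 5 (mod 34)), t ≡ 7·8 ≡ 22 (mod 34). So x ≡ 10 + 39·22 = 868 (mod 1326).
Unique solution in [0, 1326): x = 868.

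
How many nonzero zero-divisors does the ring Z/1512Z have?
Z/1512Z has 1079 nonzero zero-divisors

In Z/1512Z each nonzero element is either a unit (gcd with 1512 is 1) or a zero-divisor (gcd > 1). The number of units is φ(1512): factorise 1512 = 2^3 · 3^3 · 7, so φ(1512) = (2^3 − 2^2) · (3^3 − 3^2) · (7 − 1) = 4 · 18 · 6 = 432. The nonzero elements number 1512 − 1 = 1511. Hence the nonzero zero-divisors number 1511 − 432 = 1079.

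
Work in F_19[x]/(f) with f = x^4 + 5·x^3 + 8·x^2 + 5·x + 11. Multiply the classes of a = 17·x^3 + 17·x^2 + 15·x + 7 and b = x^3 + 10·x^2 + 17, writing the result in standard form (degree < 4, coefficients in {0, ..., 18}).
Multiply as integer polynomials: a · b = 17·x^6 + 187·x^5 + 185·x^4 + 446·x^3 + 359·x^2 + 255·x + 119. Reducing coefficients mod 19: a · b ≡ 17·x^6 + 16·x^5 + 14·x^4 + 9·x^3 + 17·x^2 + 8·x + 5. Now divide by f(x) = x^4 + 5·x^3 + 8·x^2 + 5·x + 11 in F_19[x], eliminating the leading term at each step:
  leading term 17·x^6: subtract (17·x^2)·f(x) = 17·x^6 + 9·x^5 + 3·x^4 + 9·x^3 + 16·x^2, leaving 7·x^5 + 11·x^4 + x^2 + 8·x + 5 (coefficients mod 19)
  leading term 7·x^5: subtract (7·x)·f(x) = 7·x^5 + 16·x^4 + 18·x^3 + 16·x^2 + x, leaving 14·x^4 + x^3 + 4·x^2 + 7·x + 5 (coefficients mod 19)
  leading term 14·x^4: subtract (14)·f(x) = 14·x^4 + 13·x^3 + 17·x^2 + 13·x + 2, leaving 7·x^3 + 6·x^2 + 13·x + 3 (coefficients mod 19)
The degree is now < 4, so this is the remainder. Hence a · b ≡ 7·x^3 + 6·x^2 + 13·x + 3 in F_19[x]/(f).

Final answer: a · b ≡ 7·x^3 + 6·x^2 + 13·x + 3 (mod f(x))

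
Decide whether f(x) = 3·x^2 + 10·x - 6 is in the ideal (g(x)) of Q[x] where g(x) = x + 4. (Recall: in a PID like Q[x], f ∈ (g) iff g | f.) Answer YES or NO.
In Q[x] the ideal (g) consists of all multiples of g, so f ∈ (g) iff g | f, i.e. iff the remainder of f on division by g is 0. Divide f by g (g is monic, so eliminate the leading term of the running remainder at each step):
  leading term 3·x^2: subtract (3·x)·g(x) = 3·x^2 + 12·x, leaving -2·x - 6
  leading term -2·x: subtract (-2)·g(x) = -2·x - 8, leaving 2
The remainder r(x) = 2 ≠ 0 (and deg r < deg g), so g ∤ f, i.e. f ∉ (g).

Final answer: NO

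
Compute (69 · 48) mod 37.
19

Reduce the factors first: 69 ≡ 32, 48 ≡ 11 (mod 37), so 69 · 48 ≡ 32 · 11 (mod 37). 32 · 11 = 352. Dividing by 37: 352 = 9·37 + 19. So (69 · 48) mod 37 = 19.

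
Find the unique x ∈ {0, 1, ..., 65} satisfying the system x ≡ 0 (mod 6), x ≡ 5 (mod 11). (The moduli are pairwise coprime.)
The moduli 6, 11 are pairwise coprime, so by the CRT there is a unique solution mod 6·11 = 66.
Solve by successive substitution. Start with x ≡ 0 (mod 6).
  Combine with x ≡ 5 (mod 11): write x = 6·t and require 6·t ≡ 5 (mod 11). Since 6^(−1) ≡ 2 (mod 11), t ≡ 2·5 ≡ 10 (mod 11). So x ≡ 6·10 = 60 (mod 66).
Unique solution in [0, 66): x = 60.

Final answer: x ≡ 60 (mod 66); the representative in [0, 66) is 60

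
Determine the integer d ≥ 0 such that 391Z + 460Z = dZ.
In the PID Z, (a, b) is generated by gcd(a, b). Compute gcd(460, 391) with the extended Euclidean algorithm, tracking rows (r, s, t) with s·460 + t·391 = r:
  row A: (460, 1, 0)   [1·460 + 0·391 = 460]
  row B: (391, 0, 1)   [0·460 + 1·391 = 391]
  460 = 1·391 + 69   → row C = row A − 1·row B = (69, 1, −1)   [check: 1·460 − 1·391 = 69]
  391 = 5·69 + 46   → row D = row B − 5·row C = (46, −5, 6)   [check: −5·460 + 6·391 = 46]
  69 = 1·46 + 23   → row E = row C − 1·row D = (23, 6, −7)   [check: 6·460 − 7·391 = 23]
  46 = 2·23 + 0   → remainder 0, stop. gcd = 23 (last nonzero row E).
So gcd(391, 460) = 23, with Bézout identity 6·460 − 7·391 = 23. Containment (⊇): the Bézout identity exhibits 23 as an element of (391, 460), giving (23) ⊆ (391, 460). Containment (⊆): since 23 | 391 and 23 | 460 (391 = 23·17, 460 = 23·20), every Z-linear combination of 391 and 460 is divisible by 23, so (391, 460) ⊆ (23). Therefore (391, 460) = (23), d = 23.

Final answer: (391, 460) = (23); d = 23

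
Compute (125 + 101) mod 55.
Reduce the summands first: 125 ≡ 15, 101 ≡ 46 (mod 55), so 125 + 101 ≡ 15 + 46 (mod 55). 15 + 46 = 61; 61 = 1·55 + 6, so (125 + 101) mod 55 = 6.

Final answer: 6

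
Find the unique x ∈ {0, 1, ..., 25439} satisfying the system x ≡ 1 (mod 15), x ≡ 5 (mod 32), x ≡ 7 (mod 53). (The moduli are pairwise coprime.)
The moduli 15, 32, 53 are pairwise coprime, so by the CRT there is a unique solution mod 15·32·53 = 25440.
Solve by successive substitution. Start with x ≡ 1 (mod 15).
  Combine with x ≡ 5 (mod 32): write x = 1 + 15·t and require 1 + 15·t ≡ 5 (mod 32), i.e. 15·t ≡ 5 − 1 ≡ 4 (mod 32). Since 15^(−1) ≡ 15 (mod 32), t ≡ 15·4 ≡ 28 (mod 32). So x ≡ 1 + 15·28 = 421 (mod 480).
  Combine with x ≡ 7 (mod 53): write x = 421 + 480·t and require 421 + 480·t ≡ 7 (mod 53), i.e. 480·t ≡ 7 − 421 ≡ 10 (mod 53). Since 480^(−1) ≡ 18 (mod 53) (480 ≡ 3 (mod 53)), t ≡ 18·10 ≡ 21 (mod 53). So x ≡ 421 + 480·21 = 10501 (mod 25440).
Unique solution in [0, 25440): x = 10501.

Final answer: x ≡ 10501 (mod 25440); the representative in [0, 25440) is 10501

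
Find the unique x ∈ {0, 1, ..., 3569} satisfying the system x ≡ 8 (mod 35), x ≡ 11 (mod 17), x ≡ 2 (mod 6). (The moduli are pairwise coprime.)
x ≡ 1898 (mod 3570); the representative in [0, 3570) is 1898

The moduli 35, 17, 6 are pairwise coprime, so by the CRT there is a unique solution mod 35·17·6 = 3570.
Solve by successive substitution. Start with x ≡ 8 (mod 35).
  Combine with x ≡ 11 (mod 17): write x = 8 + 35·t and require 8 + 35·t ≡ 11 (mod 17), i.e. 35·t ≡ 11 − 8 ≡ 3 (mod 17). Since 35^(−1) ≡ 1 (mod 17) (35 ≡ 1 (mod 17)), t ≡ 1·3 ≡ 3 (mod 17). So x ≡ 8 + 35·3 = 113 (mod 595).
  Combine with x ≡ 2 (mod 6): write x = 113 + 595·t and require 113 + 595·t ≡ 2 (mod 6), i.e. 595·t ≡ 2 − 113 ≡ 3 (mod 6). Since 595^(−1) ≡ 1 (mod 6) (595 ≡ 1 (mod 6)), t ≡ 1·3 ≡ 3 (mod 6). So x ≡ 113 + 595·3 = 1898 (mod 3570).
Unique solution in [0, 3570): x = 1898.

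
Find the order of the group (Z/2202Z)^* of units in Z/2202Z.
(Z/2202Z)^* consists of the classes a with gcd(a, 2202) = 1, so its order is φ(2202). φ is multiplicative, with φ(p^e) = p^e − p^(e−1). Factorise 2202 = 2 · 3 · 367. Then
  φ(2202) = (2 − 1) · (3 − 1) · (367 − 1) = 1 · 2 · 366 = 732.
Thus |(Z/2202Z)^*| = 732.

Final answer: |(Z/2202Z)^*| = 732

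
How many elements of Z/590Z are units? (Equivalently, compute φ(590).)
An element a ∈ Z/590Z is a unit iff gcd(a, 590) = 1, so the number of units is φ(590). φ is multiplicative, with φ(p^e) = p^e − p^(e−1). Factorise 590 = 2 · 5 · 59. Then
  φ(590) = (2 − 1) · (5 − 1) · (59 − 1) = 1 · 4 · 58 = 232.

Final answer: Z/590Z has φ(590) = 232 units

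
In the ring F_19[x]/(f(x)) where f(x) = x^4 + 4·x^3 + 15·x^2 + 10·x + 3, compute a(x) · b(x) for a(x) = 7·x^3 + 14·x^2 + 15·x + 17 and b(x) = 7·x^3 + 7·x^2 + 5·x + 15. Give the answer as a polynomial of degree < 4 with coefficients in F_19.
a · b ≡ 5·x^3 + 18·x^2 + 9·x + 18 (mod f(x))

Multiply as integer polynomials: a · b = 49·x^6 + 147·x^5 + 238·x^4 + 399·x^3 + 404·x^2 + 310·x + 255. Reducing coefficients mod 19: a · b ≡ 11·x^6 + 14·x^5 + 10·x^4 + 5·x^2 + 6·x + 8. Now divide by f(x) = x^4 + 4·x^3 + 15·x^2 + 10·x + 3 in F_19[x], eliminating the leading term at each step:
  leading term 11·x^6: subtract (11·x^2)·f(x) = 11·x^6 + 6·x^5 + 13·x^4 + 15·x^3 + 14·x^2, leaving 8·x^5 + 16·x^4 + 4·x^3 + 10·x^2 + 6·x + 8 (coefficients mod 19)
  leading term 8·x^5: subtract (8·x)·f(x) = 8·x^5 + 13·x^4 + 6·x^3 + 4·x^2 + 5·x, leaving 3·x^4 + 17·x^3 + 6·x^2 + x + 8 (coefficients mod 19)
  leading term 3·x^4: subtract (3)·f(x) = 3·x^4 + 12·x^3 + 7·x^2 + 11·x + 9, leaving 5·x^3 + 18·x^2 + 9·x + 18 (coefficients mod 19)
The degree is now < 4, so this is the remainder. Hence a · b ≡ 5·x^3 + 18·x^2 + 9·x + 18 in F_19[x]/(f).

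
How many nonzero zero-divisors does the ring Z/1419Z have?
In Z/1419Z each nonzero element is either a unit (gcd with 1419 is 1) or a zero-divisor (gcd > 1). The number of units is φ(1419): factorise 1419 = 3 · 11 · 43, so φ(1419) = (3 − 1) · (11 − 1) · (43 − 1) = 2 · 10 · 42 = 840. The nonzero elements number 1419 − 1 = 1418. Hence the nonzero zero-divisors number 1418 − 840 = 578.

Final answer: Z/1419Z has 578 nonzero zero-divisors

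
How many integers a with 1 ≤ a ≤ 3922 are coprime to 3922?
The number of a ∈ {1, ..., 3922} with gcd(a, 3922) = 1 is by definition Euler's totient φ(3922). φ is multiplicative, with φ(p^e) = p^e − p^(e−1). Factorise 3922 = 2 · 37 · 53. Then
  φ(3922) = (2 − 1) · (37 − 1) · (53 − 1) = 1 · 36 · 52 = 1872.
So there are 1872 such integers.

Final answer: 1872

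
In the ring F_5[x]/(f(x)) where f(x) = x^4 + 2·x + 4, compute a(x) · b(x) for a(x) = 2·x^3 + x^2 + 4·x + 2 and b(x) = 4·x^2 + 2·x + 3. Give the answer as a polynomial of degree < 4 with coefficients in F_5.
Multiply as integer polynomials: a · b = 8·x^5 + 8·x^4 + 24·x^3 + 19·x^2 + 16·x + 6. Reducing coefficients mod 5: a · b ≡ 3·x^5 + 3·x^4 + 4·x^3 + 4·x^2 + x + 1. Now divide by f(x) = x^4 + 2·x + 4 in F_5[x], eliminating the leading term at each step:
  leading term 3·x^5: subtract (3·x)·f(x) = 3·x^5 + x^2 + 2·x, leaving 3·x^4 + 4·x^3 + 3·x^2 + 4·x + 1 (coefficients mod 5)
  leading term 3·x^4: subtract (3)·f(x) = 3·x^4 + x + 2, leaving 4·x^3 + 3·x^2 + 3·x + 4 (coefficients mod 5)
The degree is now < 4, so this is the remainder. Hence a · b ≡ 4·x^3 + 3·x^2 + 3·x + 4 in F_5[x]/(f).

Final answer: a · b ≡ 4·x^3 + 3·x^2 + 3·x + 4 (mod f(x))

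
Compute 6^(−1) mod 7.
Apply the extended Euclidean algorithm to (7, 6), tracking rows (r, s, t) with s·7 + t·6 = r. Each division r_prev = q·r_cur + r_new produces the new row as (previous row) − q·(current row):
  row A: (7, 1, 0)   [1·7 + 0·6 = 7]
  row B: (6, 0, 1)   [0·7 + 1·6 = 6]
  7 = 1·6 + 1   → row C = row A − 1·row B = (1, 1, −1)   [check: 1·7 − 1·6 = 1]
  6 = 6·1 + 0   → remainder 0, stop. gcd = 1 (last nonzero row C).
The gcd is 1, so 6 is invertible mod 7. The last nonzero row gives 1·7 − 1·6 = 1, so t = −1. So 6^(−1) ≡ −1 ≡ 6 (mod 7). Verify: 6 · 6 = 36 ≡ 1 (mod 7). ✓

Final answer: 6^(−1) ≡ 6 (mod 7)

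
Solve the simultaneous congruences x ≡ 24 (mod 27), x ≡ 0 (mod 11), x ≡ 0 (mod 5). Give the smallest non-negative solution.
x ≡ 1320 (mod 1485); the representative in [0, 1485) is 1320

The moduli 27, 11, 5 are pairwise coprime, so by the CRT there is a unique solution mod 27·11·5 = 1485.
Solve by successive substitution. Start with x ≡ 24 (mod 27).
  Combine with x ≡ 0 (mod 11): write x = 24 + 27·t and require 24 + 27·t ≡ 0 (mod 11), i.e. 27·t ≡ 0 − 24 ≡ 9 (mod 11). Since 27^(−1) ≡ 9 (mod 11) (27 ≡ 5 (mod 11)), t ≡ 9·9 ≡ 4 (mod 11). So x ≡ 24 + 27·4 = 132 (mod 297).
  Combine with x ≡ 0 (mod 5): write x = 132 + 297·t and require 132 + 297·t ≡ 0 (mod 5), i.e. 297·t ≡ 0 − 132 ≡ 3 (mod 5). Since 297^(−1) ≡ 3 (mod 5) (297 ≡ 2 (mod 5)), t ≡ 3·3 ≡ 4 (mod 5). So x ≡ 132 + 297·4 = 1320 (mod 1485).
Unique solution in [0, 1485): x = 1320.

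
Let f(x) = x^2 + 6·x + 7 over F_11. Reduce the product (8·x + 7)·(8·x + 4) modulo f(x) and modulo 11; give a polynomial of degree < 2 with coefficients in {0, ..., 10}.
a · b ≡ x + 9 (mod f(x))

Multiply as integer polynomials: a · b = 64·x^2 + 88·x + 28. Reducing coefficients mod 11: a · b ≡ 9·x^2 + 6. Now divide by f(x) = x^2 + 6·x + 7 in F_11[x], eliminating the leading term at each step:
  leading term 9·x^2: subtract (9)·f(x) = 9·x^2 + 10·x + 8, leaving x + 9 (coefficients mod 11)
The degree is now < 2, so this is the remainder. Hence a · b ≡ x + 9 in F_11[x]/(f).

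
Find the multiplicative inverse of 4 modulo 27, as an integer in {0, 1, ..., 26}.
Apply the extended Euclidean algorithm to (27, 4), tracking rows (r, s, t) with s·27 + t·4 = r. Each division r_prev = q·r_cur + r_new produces the new row as (previous row) − q·(current row):
  row A: (27, 1, 0)   [1·27 + 0·4 = 27]
  row B: (4, 0, 1)   [0·27 + 1·4 = 4]
  27 = 6·4 + 3   → row C = row A − 6·row B = (3, 1, −6)   [check: 1·27 − 6·4 = 3]
  4 = 1·3 + 1   → row D = row B − 1·row C = (1, −1, 7)   [check: −1·27 + 7·4 = 1]
  3 = 3·1 + 0   → remainder 0, stop. gcd = 1 (last nonzero row D).
The gcd is 1, so 4 is invertible mod 27. The last nonzero row gives −1·27 + 7·4 = 1, so t = 7. So 4^(−1) ≡ 7 (mod 27). Verify: 4 · 7 = 28 ≡ 1 (mod 27). ✓

Final answer: 4^(−1) ≡ 7 (mod 27)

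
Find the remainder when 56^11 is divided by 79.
24

Use repeated squaring. Binary(11) = 1011. Walk through the bits of the exponent 11 left-to-right: at each bit after the leading one, square the running value, then multiply by 56 if the bit is 1 (always reducing mod 79):
  bit 1 = 1 (leading): start with 56.
  bit 2 = 0: square 56^2 = 3136 ≡ 55 (mod 79).
  bit 3 = 1: square 55^2 = 3025 ≡ 23; bit is 1, so multiply 23·56 = 1288 ≡ 24 (mod 79).
  bit 4 = 1: square 24^2 = 576 ≡ 23; bit is 1, so multiply 23·56 = 1288 ≡ 24 (mod 79).
Final value: 56^11 ≡ 24 (mod 79).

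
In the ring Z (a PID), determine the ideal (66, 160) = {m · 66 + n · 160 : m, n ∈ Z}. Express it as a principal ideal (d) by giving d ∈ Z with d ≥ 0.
In the PID Z, (a, b) is generated by gcd(a, b). Compute gcd(160, 66) with the extended Euclidean algorithm, tracking rows (r, s, t) with s·160 + t·66 = r:
  row A: (160, 1, 0)   [1·160 + 0·66 = 160]
  row B: (66, 0, 1)   [0·160 + 1·66 = 66]
  160 = 2·66 + 28   → row C = row A − 2·row B = (28, 1, −2)   [check: 1·160 − 2·66 = 28]
  66 = 2·28 + 10   → row D = row B − 2·row C = (10, −2, 5)   [check: −2·160 + 5·66 = 10]
  28 = 2·10 + 8   → row E = row C − 2·row D = (8, 5, −12)   [check: 5·160 − 12·66 = 8]
  10 = 1·8 + 2   → row F = row D − 1·row E = (2, −7, 17)   [check: −7·160 + 17·66 = 2]
  8 = 4·2 + 0   → remainder 0, stop. gcd = 2 (last nonzero row F).
So gcd(66, 160) = 2, with Bézout identity −7·160 + 17·66 = 2. Containment (⊇): the Bézout identity exhibits 2 as an element of (66, 160), giving (2) ⊆ (66, 160). Containment (⊆): since 2 | 66 and 2 | 160 (66 = 2·33, 160 = 2·80), every Z-linear combination of 66 and 160 is divisible by 2, so (66, 160) ⊆ (2). Therefore (66, 160) = (2), d = 2.

Final answer: (66, 160) = (2); d = 2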